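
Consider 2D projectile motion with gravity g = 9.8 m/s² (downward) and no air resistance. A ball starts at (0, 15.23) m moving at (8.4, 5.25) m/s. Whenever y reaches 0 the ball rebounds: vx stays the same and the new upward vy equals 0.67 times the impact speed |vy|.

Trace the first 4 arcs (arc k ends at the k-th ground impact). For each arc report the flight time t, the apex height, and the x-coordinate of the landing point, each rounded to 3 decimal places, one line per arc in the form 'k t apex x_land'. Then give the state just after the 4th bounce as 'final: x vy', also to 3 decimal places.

1 2.378 16.636 19.978
2 2.469 7.468 40.718
3 1.654 3.352 54.614
4 1.108 1.505 63.924
final: 63.924 3.639

Arc 1: start y=15.230, vy=5.250 → t=2.378, apex=16.636, x_land=19.978, impact vy=-18.057
  bounce: vy ← 0.67·18.057 = 12.098
Arc 2: start y=0.000, vy=12.098 → t=2.469, apex=7.468, x_land=40.718, impact vy=-12.098
  bounce: vy ← 0.67·12.098 = 8.106
Arc 3: start y=0.000, vy=8.106 → t=1.654, apex=3.352, x_land=54.614, impact vy=-8.106
  bounce: vy ← 0.67·8.106 = 5.431
Arc 4: start y=0.000, vy=5.431 → t=1.108, apex=1.505, x_land=63.924, impact vy=-5.431
  bounce: vy ← 0.67·5.431 = 3.639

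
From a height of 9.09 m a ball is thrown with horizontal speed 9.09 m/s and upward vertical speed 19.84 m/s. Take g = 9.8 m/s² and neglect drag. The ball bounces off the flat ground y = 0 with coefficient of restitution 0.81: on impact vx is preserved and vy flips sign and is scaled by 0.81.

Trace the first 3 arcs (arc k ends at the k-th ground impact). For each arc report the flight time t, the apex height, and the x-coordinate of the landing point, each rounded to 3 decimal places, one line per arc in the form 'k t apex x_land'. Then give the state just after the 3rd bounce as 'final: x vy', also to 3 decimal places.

1 4.465 29.173 40.582
2 3.953 19.140 76.513
3 3.202 12.558 105.618
final: 105.618 12.708

Arc 1: start y=9.090, vy=19.840 → t=4.465, apex=29.173, x_land=40.582, impact vy=-23.912
  bounce: vy ← 0.81·23.912 = 19.369
Arc 2: start y=0.000, vy=19.369 → t=3.953, apex=19.140, x_land=76.513, impact vy=-19.369
  bounce: vy ← 0.81·19.369 = 15.689
Arc 3: start y=0.000, vy=15.689 → t=3.202, apex=12.558, x_land=105.618, impact vy=-15.689
  bounce: vy ← 0.81·15.689 = 12.708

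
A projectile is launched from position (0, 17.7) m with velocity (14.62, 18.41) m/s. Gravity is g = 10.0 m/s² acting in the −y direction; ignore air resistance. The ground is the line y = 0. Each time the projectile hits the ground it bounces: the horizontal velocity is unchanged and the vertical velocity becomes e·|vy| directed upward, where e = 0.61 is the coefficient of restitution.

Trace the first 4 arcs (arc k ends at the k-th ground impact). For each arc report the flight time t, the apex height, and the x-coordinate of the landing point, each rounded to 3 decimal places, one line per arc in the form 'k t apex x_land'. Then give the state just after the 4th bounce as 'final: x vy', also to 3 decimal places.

Arc 1: start y=17.700, vy=18.410 → t=4.473, apex=34.646, x_land=65.400, impact vy=-26.324
  bounce: vy ← 0.61·26.324 = 16.057
Arc 2: start y=0.000, vy=16.057 → t=3.211, apex=12.892, x_land=112.352, impact vy=-16.057
  bounce: vy ← 0.61·16.057 = 9.795
Arc 3: start y=0.000, vy=9.795 → t=1.959, apex=4.797, x_land=140.993, impact vy=-9.795
  bounce: vy ← 0.61·9.795 = 5.975
Arc 4: start y=0.000, vy=5.975 → t=1.195, apex=1.785, x_land=158.463, impact vy=-5.975
  bounce: vy ← 0.61·5.975 = 3.645

1 4.473 34.646 65.400
2 3.211 12.892 112.352
3 1.959 4.797 140.993
4 1.195 1.785 158.463
final: 158.463 3.645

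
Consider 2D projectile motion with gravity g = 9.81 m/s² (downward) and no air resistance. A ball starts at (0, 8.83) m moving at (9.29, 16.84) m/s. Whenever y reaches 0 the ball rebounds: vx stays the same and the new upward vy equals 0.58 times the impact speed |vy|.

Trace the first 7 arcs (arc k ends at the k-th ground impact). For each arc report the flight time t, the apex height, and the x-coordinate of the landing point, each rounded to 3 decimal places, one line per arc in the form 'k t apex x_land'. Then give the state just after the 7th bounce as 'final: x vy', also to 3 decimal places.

1 3.895 23.284 36.188
2 2.527 7.833 59.667
3 1.466 2.635 73.285
4 0.850 0.886 81.183
5 0.493 0.298 85.764
6 0.286 0.100 88.421
7 0.166 0.034 89.963
final: 89.963 0.472

Arc 1: start y=8.830, vy=16.840 → t=3.895, apex=23.284, x_land=36.188, impact vy=-21.374
  bounce: vy ← 0.58·21.374 = 12.397
Arc 2: start y=0.000, vy=12.397 → t=2.527, apex=7.833, x_land=59.667, impact vy=-12.397
  bounce: vy ← 0.58·12.397 = 7.190
Arc 3: start y=0.000, vy=7.190 → t=1.466, apex=2.635, x_land=73.285, impact vy=-7.190
  bounce: vy ← 0.58·7.190 = 4.170
Arc 4: start y=0.000, vy=4.170 → t=0.850, apex=0.886, x_land=81.183, impact vy=-4.170
  bounce: vy ← 0.58·4.170 = 2.419
Arc 5: start y=0.000, vy=2.419 → t=0.493, apex=0.298, x_land=85.764, impact vy=-2.419
  bounce: vy ← 0.58·2.419 = 1.403
Arc 6: start y=0.000, vy=1.403 → t=0.286, apex=0.100, x_land=88.421, impact vy=-1.403
  bounce: vy ← 0.58·1.403 = 0.814
Arc 7: start y=0.000, vy=0.814 → t=0.166, apex=0.034, x_land=89.963, impact vy=-0.814
  bounce: vy ← 0.58·0.814 = 0.472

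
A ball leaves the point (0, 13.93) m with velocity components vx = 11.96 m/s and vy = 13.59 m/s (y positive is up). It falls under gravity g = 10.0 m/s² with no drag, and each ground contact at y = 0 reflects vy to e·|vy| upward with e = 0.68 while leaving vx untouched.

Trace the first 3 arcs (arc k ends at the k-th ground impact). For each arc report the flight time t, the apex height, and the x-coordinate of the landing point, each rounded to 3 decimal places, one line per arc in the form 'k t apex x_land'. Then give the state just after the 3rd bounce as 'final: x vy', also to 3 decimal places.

Arc 1: start y=13.930, vy=13.590 → t=3.511, apex=23.164, x_land=41.996, impact vy=-21.524
  bounce: vy ← 0.68·21.524 = 14.636
Arc 2: start y=0.000, vy=14.636 → t=2.927, apex=10.711, x_land=77.007, impact vy=-14.636
  bounce: vy ← 0.68·14.636 = 9.953
Arc 3: start y=0.000, vy=9.953 → t=1.991, apex=4.953, x_land=100.814, impact vy=-9.953
  bounce: vy ← 0.68·9.953 = 6.768

1 3.511 23.164 41.996
2 2.927 10.711 77.007
3 1.991 4.953 100.814
final: 100.814 6.768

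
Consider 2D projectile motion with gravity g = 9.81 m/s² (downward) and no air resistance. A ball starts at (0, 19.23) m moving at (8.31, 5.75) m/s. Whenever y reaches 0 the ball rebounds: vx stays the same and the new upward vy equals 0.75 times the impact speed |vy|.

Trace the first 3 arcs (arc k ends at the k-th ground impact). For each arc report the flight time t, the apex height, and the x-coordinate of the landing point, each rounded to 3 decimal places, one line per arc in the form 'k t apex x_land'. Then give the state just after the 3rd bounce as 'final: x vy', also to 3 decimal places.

Arc 1: start y=19.230, vy=5.750 → t=2.651, apex=20.915, x_land=22.031, impact vy=-20.257
  bounce: vy ← 0.75·20.257 = 15.193
Arc 2: start y=0.000, vy=15.193 → t=3.097, apex=11.765, x_land=47.770, impact vy=-15.193
  bounce: vy ← 0.75·15.193 = 11.395
Arc 3: start y=0.000, vy=11.395 → t=2.323, apex=6.618, x_land=67.075, impact vy=-11.395
  bounce: vy ← 0.75·11.395 = 8.546

1 2.651 20.915 22.031
2 3.097 11.765 47.770
3 2.323 6.618 67.075
final: 67.075 8.546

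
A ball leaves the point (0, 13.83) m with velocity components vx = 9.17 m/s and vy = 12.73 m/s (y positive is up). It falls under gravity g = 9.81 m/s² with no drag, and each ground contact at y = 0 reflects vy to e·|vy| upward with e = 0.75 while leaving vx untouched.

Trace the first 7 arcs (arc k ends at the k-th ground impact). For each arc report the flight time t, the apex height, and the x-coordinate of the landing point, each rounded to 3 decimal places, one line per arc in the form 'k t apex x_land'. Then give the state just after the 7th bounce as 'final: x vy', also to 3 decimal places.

1 3.420 22.090 31.360
2 3.183 12.425 60.550
3 2.387 6.989 82.442
4 1.791 3.931 98.862
5 1.343 2.211 111.176
6 1.007 1.244 120.412
7 0.755 0.700 127.339
final: 127.339 2.779

Arc 1: start y=13.830, vy=12.730 → t=3.420, apex=22.090, x_land=31.360, impact vy=-20.818
  bounce: vy ← 0.75·20.818 = 15.614
Arc 2: start y=0.000, vy=15.614 → t=3.183, apex=12.425, x_land=60.550, impact vy=-15.614
  bounce: vy ← 0.75·15.614 = 11.710
Arc 3: start y=0.000, vy=11.710 → t=2.387, apex=6.989, x_land=82.442, impact vy=-11.710
  bounce: vy ← 0.75·11.710 = 8.783
Arc 4: start y=0.000, vy=8.783 → t=1.791, apex=3.931, x_land=98.862, impact vy=-8.783
  bounce: vy ← 0.75·8.783 = 6.587
Arc 5: start y=0.000, vy=6.587 → t=1.343, apex=2.211, x_land=111.176, impact vy=-6.587
  bounce: vy ← 0.75·6.587 = 4.940
Arc 6: start y=0.000, vy=4.940 → t=1.007, apex=1.244, x_land=120.412, impact vy=-4.940
  bounce: vy ← 0.75·4.940 = 3.705
Arc 7: start y=0.000, vy=3.705 → t=0.755, apex=0.700, x_land=127.339, impact vy=-3.705
  bounce: vy ← 0.75·3.705 = 2.779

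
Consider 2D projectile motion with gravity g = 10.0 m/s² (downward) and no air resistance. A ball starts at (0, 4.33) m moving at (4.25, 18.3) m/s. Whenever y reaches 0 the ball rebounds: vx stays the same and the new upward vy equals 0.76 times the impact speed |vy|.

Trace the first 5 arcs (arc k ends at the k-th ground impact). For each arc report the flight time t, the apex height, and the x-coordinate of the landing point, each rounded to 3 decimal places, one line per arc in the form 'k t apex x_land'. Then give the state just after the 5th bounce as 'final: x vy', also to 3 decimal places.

Arc 1: start y=4.330, vy=18.300 → t=3.883, apex=21.075, x_land=16.503, impact vy=-20.530
  bounce: vy ← 0.76·20.530 = 15.603
Arc 2: start y=0.000, vy=15.603 → t=3.121, apex=12.173, x_land=29.765, impact vy=-15.603
  bounce: vy ← 0.76·15.603 = 11.858
Arc 3: start y=0.000, vy=11.858 → t=2.372, apex=7.031, x_land=39.845, impact vy=-11.858
  bounce: vy ← 0.76·11.858 = 9.012
Arc 4: start y=0.000, vy=9.012 → t=1.802, apex=4.061, x_land=47.505, impact vy=-9.012
  bounce: vy ← 0.76·9.012 = 6.849
Arc 5: start y=0.000, vy=6.849 → t=1.370, apex=2.346, x_land=53.327, impact vy=-6.849
  bounce: vy ← 0.76·6.849 = 5.205

1 3.883 21.075 16.503
2 3.121 12.173 29.765
3 2.372 7.031 39.845
4 1.802 4.061 47.505
5 1.370 2.346 53.327
final: 53.327 5.205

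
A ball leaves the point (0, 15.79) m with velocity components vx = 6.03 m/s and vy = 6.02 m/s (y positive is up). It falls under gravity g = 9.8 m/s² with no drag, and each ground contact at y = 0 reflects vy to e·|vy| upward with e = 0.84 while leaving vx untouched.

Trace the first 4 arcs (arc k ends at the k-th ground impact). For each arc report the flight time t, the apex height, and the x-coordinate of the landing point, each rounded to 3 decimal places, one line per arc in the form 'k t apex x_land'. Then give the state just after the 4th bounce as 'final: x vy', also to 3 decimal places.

Arc 1: start y=15.790, vy=6.020 → t=2.512, apex=17.639, x_land=15.145, impact vy=-18.594
  bounce: vy ← 0.84·18.594 = 15.619
Arc 2: start y=0.000, vy=15.619 → t=3.187, apex=12.446, x_land=34.365, impact vy=-15.619
  bounce: vy ← 0.84·15.619 = 13.120
Arc 3: start y=0.000, vy=13.120 → t=2.677, apex=8.782, x_land=50.511, impact vy=-13.120
  bounce: vy ← 0.84·13.120 = 11.021
Arc 4: start y=0.000, vy=11.021 → t=2.249, apex=6.197, x_land=64.073, impact vy=-11.021
  bounce: vy ← 0.84·11.021 = 9.257

1 2.512 17.639 15.145
2 3.187 12.446 34.365
3 2.677 8.782 50.511
4 2.249 6.197 64.073
final: 64.073 9.257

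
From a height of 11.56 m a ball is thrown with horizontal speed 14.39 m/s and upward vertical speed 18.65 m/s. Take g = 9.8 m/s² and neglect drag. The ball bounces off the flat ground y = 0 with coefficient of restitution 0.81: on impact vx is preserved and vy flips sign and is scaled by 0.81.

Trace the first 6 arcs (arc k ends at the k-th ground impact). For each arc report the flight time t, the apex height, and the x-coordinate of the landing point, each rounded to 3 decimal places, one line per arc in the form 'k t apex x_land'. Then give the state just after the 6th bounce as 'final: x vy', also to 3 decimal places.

Arc 1: start y=11.560, vy=18.650 → t=4.349, apex=29.306, x_land=62.577, impact vy=-23.967
  bounce: vy ← 0.81·23.967 = 19.413
Arc 2: start y=0.000, vy=19.413 → t=3.962, apex=19.228, x_land=119.588, impact vy=-19.413
  bounce: vy ← 0.81·19.413 = 15.724
Arc 3: start y=0.000, vy=15.724 → t=3.209, apex=12.615, x_land=165.766, impact vy=-15.724
  bounce: vy ← 0.81·15.724 = 12.737
Arc 4: start y=0.000, vy=12.737 → t=2.599, apex=8.277, x_land=203.171, impact vy=-12.737
  bounce: vy ← 0.81·12.737 = 10.317
Arc 5: start y=0.000, vy=10.317 → t=2.105, apex=5.430, x_land=233.469, impact vy=-10.317
  bounce: vy ← 0.81·10.317 = 8.357
Arc 6: start y=0.000, vy=8.357 → t=1.705, apex=3.563, x_land=258.010, impact vy=-8.357
  bounce: vy ← 0.81·8.357 = 6.769

1 4.349 29.306 62.577
2 3.962 19.228 119.588
3 3.209 12.615 165.766
4 2.599 8.277 203.171
5 2.105 5.430 233.469
6 1.705 3.563 258.010
final: 258.010 6.769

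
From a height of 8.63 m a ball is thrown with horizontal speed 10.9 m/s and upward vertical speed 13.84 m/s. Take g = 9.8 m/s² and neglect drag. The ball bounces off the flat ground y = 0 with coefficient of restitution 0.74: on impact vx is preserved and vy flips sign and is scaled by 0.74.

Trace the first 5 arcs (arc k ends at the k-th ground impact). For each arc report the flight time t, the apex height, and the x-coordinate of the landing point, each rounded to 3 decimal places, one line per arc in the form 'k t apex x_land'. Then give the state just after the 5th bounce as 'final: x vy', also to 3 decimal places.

Arc 1: start y=8.630, vy=13.840 → t=3.350, apex=18.403, x_land=36.517, impact vy=-18.992
  bounce: vy ← 0.74·18.992 = 14.054
Arc 2: start y=0.000, vy=14.054 → t=2.868, apex=10.077, x_land=67.780, impact vy=-14.054
  bounce: vy ← 0.74·14.054 = 10.400
Arc 3: start y=0.000, vy=10.400 → t=2.122, apex=5.518, x_land=90.915, impact vy=-10.400
  bounce: vy ← 0.74·10.400 = 7.696
Arc 4: start y=0.000, vy=7.696 → t=1.571, apex=3.022, x_land=108.035, impact vy=-7.696
  bounce: vy ← 0.74·7.696 = 5.695
Arc 5: start y=0.000, vy=5.695 → t=1.162, apex=1.655, x_land=120.703, impact vy=-5.695
  bounce: vy ← 0.74·5.695 = 4.214

1 3.350 18.403 36.517
2 2.868 10.077 67.780
3 2.122 5.518 90.915
4 1.571 3.022 108.035
5 1.162 1.655 120.703
final: 120.703 4.214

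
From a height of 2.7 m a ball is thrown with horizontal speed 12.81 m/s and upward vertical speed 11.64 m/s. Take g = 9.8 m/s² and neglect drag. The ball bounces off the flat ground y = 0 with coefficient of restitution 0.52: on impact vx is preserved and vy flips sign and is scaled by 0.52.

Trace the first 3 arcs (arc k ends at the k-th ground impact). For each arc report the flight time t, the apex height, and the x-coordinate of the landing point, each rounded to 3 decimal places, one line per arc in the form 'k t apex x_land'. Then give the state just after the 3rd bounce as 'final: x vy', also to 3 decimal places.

Arc 1: start y=2.700, vy=11.640 → t=2.588, apex=9.613, x_land=33.157, impact vy=-13.726
  bounce: vy ← 0.52·13.726 = 7.138
Arc 2: start y=0.000, vy=7.138 → t=1.457, apex=2.599, x_land=51.817, impact vy=-7.138
  bounce: vy ← 0.52·7.138 = 3.712
Arc 3: start y=0.000, vy=3.712 → t=0.757, apex=0.703, x_land=61.520, impact vy=-3.712
  bounce: vy ← 0.52·3.712 = 1.930

1 2.588 9.613 33.157
2 1.457 2.599 51.817
3 0.757 0.703 61.520
final: 61.520 1.930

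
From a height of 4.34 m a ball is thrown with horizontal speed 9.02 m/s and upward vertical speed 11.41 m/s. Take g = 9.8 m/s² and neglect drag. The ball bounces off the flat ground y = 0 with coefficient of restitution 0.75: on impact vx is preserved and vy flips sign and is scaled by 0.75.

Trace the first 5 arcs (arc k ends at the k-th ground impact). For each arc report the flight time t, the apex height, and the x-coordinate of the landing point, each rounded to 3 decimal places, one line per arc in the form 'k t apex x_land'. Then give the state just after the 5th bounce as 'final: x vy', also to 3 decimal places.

1 2.661 10.982 24.006
2 2.246 6.178 44.261
3 1.684 3.475 59.453
4 1.263 1.955 70.847
5 0.947 1.099 79.392
final: 79.392 3.482

Arc 1: start y=4.340, vy=11.410 → t=2.661, apex=10.982, x_land=24.006, impact vy=-14.671
  bounce: vy ← 0.75·14.671 = 11.004
Arc 2: start y=0.000, vy=11.004 → t=2.246, apex=6.178, x_land=44.261, impact vy=-11.004
  bounce: vy ← 0.75·11.004 = 8.253
Arc 3: start y=0.000, vy=8.253 → t=1.684, apex=3.475, x_land=59.453, impact vy=-8.253
  bounce: vy ← 0.75·8.253 = 6.190
Arc 4: start y=0.000, vy=6.190 → t=1.263, apex=1.955, x_land=70.847, impact vy=-6.190
  bounce: vy ← 0.75·6.190 = 4.642
Arc 5: start y=0.000, vy=4.642 → t=0.947, apex=1.099, x_land=79.392, impact vy=-4.642
  bounce: vy ← 0.75·4.642 = 3.482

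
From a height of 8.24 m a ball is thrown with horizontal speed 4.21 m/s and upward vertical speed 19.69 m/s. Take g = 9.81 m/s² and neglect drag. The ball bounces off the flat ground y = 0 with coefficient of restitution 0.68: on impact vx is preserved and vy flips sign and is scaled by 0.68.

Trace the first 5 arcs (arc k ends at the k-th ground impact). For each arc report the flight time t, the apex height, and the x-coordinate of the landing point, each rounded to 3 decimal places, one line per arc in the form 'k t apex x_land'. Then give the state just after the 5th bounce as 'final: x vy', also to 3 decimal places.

Arc 1: start y=8.240, vy=19.690 → t=4.396, apex=28.000, x_land=18.509, impact vy=-23.439
  bounce: vy ← 0.68·23.439 = 15.938
Arc 2: start y=0.000, vy=15.938 → t=3.249, apex=12.947, x_land=32.189, impact vy=-15.938
  bounce: vy ← 0.68·15.938 = 10.838
Arc 3: start y=0.000, vy=10.838 → t=2.210, apex=5.987, x_land=41.491, impact vy=-10.838
  bounce: vy ← 0.68·10.838 = 7.370
Arc 4: start y=0.000, vy=7.370 → t=1.503, apex=2.768, x_land=47.817, impact vy=-7.370
  bounce: vy ← 0.68·7.370 = 5.011
Arc 5: start y=0.000, vy=5.011 → t=1.022, apex=1.280, x_land=52.118, impact vy=-5.011
  bounce: vy ← 0.68·5.011 = 3.408

1 4.396 28.000 18.509
2 3.249 12.947 32.189
3 2.210 5.987 41.491
4 1.503 2.768 47.817
5 1.022 1.280 52.118
final: 52.118 3.408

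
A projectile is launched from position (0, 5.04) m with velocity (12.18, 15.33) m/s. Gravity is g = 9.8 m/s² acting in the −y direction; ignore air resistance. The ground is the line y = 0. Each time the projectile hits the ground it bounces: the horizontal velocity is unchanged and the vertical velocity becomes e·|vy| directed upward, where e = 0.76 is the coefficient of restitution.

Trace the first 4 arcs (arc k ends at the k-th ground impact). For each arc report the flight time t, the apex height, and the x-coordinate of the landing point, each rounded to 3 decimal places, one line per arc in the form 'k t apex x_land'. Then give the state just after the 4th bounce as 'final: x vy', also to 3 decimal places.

1 3.429 17.030 41.760
2 2.834 9.837 76.275
3 2.154 5.682 102.506
4 1.637 3.282 122.441
final: 122.441 6.095

Arc 1: start y=5.040, vy=15.330 → t=3.429, apex=17.030, x_land=41.760, impact vy=-18.270
  bounce: vy ← 0.76·18.270 = 13.885
Arc 2: start y=0.000, vy=13.885 → t=2.834, apex=9.837, x_land=76.275, impact vy=-13.885
  bounce: vy ← 0.76·13.885 = 10.553
Arc 3: start y=0.000, vy=10.553 → t=2.154, apex=5.682, x_land=102.506, impact vy=-10.553
  bounce: vy ← 0.76·10.553 = 8.020
Arc 4: start y=0.000, vy=8.020 → t=1.637, apex=3.282, x_land=122.441, impact vy=-8.020
  bounce: vy ← 0.76·8.020 = 6.095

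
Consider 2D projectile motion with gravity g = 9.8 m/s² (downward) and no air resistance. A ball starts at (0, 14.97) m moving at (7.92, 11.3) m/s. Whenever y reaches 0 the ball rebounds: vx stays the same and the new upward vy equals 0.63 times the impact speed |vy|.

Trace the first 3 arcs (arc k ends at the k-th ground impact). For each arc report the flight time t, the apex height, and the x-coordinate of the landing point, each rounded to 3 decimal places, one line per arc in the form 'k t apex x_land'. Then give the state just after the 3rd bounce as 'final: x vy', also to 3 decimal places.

Arc 1: start y=14.970, vy=11.300 → t=3.247, apex=21.485, x_land=25.716, impact vy=-20.521
  bounce: vy ← 0.63·20.521 = 12.928
Arc 2: start y=0.000, vy=12.928 → t=2.638, apex=8.527, x_land=46.612, impact vy=-12.928
  bounce: vy ← 0.63·12.928 = 8.145
Arc 3: start y=0.000, vy=8.145 → t=1.662, apex=3.384, x_land=59.777, impact vy=-8.145
  bounce: vy ← 0.63·8.145 = 5.131

1 3.247 21.485 25.716
2 2.638 8.527 46.612
3 1.662 3.384 59.777
final: 59.777 5.131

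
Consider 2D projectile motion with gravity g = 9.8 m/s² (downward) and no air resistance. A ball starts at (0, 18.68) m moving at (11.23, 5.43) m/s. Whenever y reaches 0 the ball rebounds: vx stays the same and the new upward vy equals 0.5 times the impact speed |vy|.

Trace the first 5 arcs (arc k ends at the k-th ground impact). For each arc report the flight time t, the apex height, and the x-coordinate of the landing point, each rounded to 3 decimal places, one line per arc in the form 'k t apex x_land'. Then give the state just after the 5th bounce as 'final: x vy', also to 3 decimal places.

1 2.584 20.184 29.015
2 2.030 5.046 51.807
3 1.015 1.262 63.203
4 0.507 0.315 68.901
5 0.254 0.079 71.750
final: 71.750 0.622

Arc 1: start y=18.680, vy=5.430 → t=2.584, apex=20.184, x_land=29.015, impact vy=-19.890
  bounce: vy ← 0.5·19.890 = 9.945
Arc 2: start y=0.000, vy=9.945 → t=2.030, apex=5.046, x_land=51.807, impact vy=-9.945
  bounce: vy ← 0.5·9.945 = 4.973
Arc 3: start y=0.000, vy=4.973 → t=1.015, apex=1.262, x_land=63.203, impact vy=-4.973
  bounce: vy ← 0.5·4.973 = 2.486
Arc 4: start y=0.000, vy=2.486 → t=0.507, apex=0.315, x_land=68.901, impact vy=-2.486
  bounce: vy ← 0.5·2.486 = 1.243
Arc 5: start y=0.000, vy=1.243 → t=0.254, apex=0.079, x_land=71.750, impact vy=-1.243
  bounce: vy ← 0.5·1.243 = 0.622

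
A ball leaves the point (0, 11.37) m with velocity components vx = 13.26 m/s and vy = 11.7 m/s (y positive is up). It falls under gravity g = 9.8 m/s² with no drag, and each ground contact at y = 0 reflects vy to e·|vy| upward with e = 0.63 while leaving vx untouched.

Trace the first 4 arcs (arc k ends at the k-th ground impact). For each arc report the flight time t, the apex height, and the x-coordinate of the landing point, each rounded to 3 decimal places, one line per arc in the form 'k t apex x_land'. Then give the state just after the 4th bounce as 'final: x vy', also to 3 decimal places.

Arc 1: start y=11.370, vy=11.700 → t=3.129, apex=18.354, x_land=41.494, impact vy=-18.967
  bounce: vy ← 0.63·18.967 = 11.949
Arc 2: start y=0.000, vy=11.949 → t=2.439, apex=7.285, x_land=73.830, impact vy=-11.949
  bounce: vy ← 0.63·11.949 = 7.528
Arc 3: start y=0.000, vy=7.528 → t=1.536, apex=2.891, x_land=94.201, impact vy=-7.528
  bounce: vy ← 0.63·7.528 = 4.743
Arc 4: start y=0.000, vy=4.743 → t=0.968, apex=1.148, x_land=107.036, impact vy=-4.743
  bounce: vy ← 0.63·4.743 = 2.988

1 3.129 18.354 41.494
2 2.439 7.285 73.830
3 1.536 2.891 94.201
4 0.968 1.148 107.036
final: 107.036 2.988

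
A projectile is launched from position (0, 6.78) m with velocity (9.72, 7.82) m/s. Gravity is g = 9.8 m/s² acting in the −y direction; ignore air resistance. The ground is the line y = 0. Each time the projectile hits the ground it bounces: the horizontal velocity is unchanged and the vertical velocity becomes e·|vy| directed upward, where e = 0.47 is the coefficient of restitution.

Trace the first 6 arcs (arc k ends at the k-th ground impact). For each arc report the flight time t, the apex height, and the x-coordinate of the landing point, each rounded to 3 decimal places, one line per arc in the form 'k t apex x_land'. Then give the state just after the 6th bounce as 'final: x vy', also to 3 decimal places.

1 2.219 9.900 21.572
2 1.336 2.187 34.559
3 0.628 0.483 40.663
4 0.295 0.107 43.532
5 0.139 0.024 44.881
6 0.065 0.005 45.514
final: 45.514 0.150

Arc 1: start y=6.780, vy=7.820 → t=2.219, apex=9.900, x_land=21.572, impact vy=-13.930
  bounce: vy ← 0.47·13.930 = 6.547
Arc 2: start y=0.000, vy=6.547 → t=1.336, apex=2.187, x_land=34.559, impact vy=-6.547
  bounce: vy ← 0.47·6.547 = 3.077
Arc 3: start y=0.000, vy=3.077 → t=0.628, apex=0.483, x_land=40.663, impact vy=-3.077
  bounce: vy ← 0.47·3.077 = 1.446
Arc 4: start y=0.000, vy=1.446 → t=0.295, apex=0.107, x_land=43.532, impact vy=-1.446
  bounce: vy ← 0.47·1.446 = 0.680
Arc 5: start y=0.000, vy=0.680 → t=0.139, apex=0.024, x_land=44.881, impact vy=-0.680
  bounce: vy ← 0.47·0.680 = 0.319
Arc 6: start y=0.000, vy=0.319 → t=0.065, apex=0.005, x_land=45.514, impact vy=-0.319
  bounce: vy ← 0.47·0.319 = 0.150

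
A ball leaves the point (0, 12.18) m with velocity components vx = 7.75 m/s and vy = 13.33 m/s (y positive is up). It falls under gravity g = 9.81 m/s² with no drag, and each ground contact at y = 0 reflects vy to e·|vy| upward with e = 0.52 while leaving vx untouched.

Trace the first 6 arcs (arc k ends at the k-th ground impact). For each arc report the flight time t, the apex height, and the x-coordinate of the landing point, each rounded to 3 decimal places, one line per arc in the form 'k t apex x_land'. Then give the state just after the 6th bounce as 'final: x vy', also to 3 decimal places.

Arc 1: start y=12.180, vy=13.330 → t=3.440, apex=21.237, x_land=26.657, impact vy=-20.412
  bounce: vy ← 0.52·20.412 = 10.614
Arc 2: start y=0.000, vy=10.614 → t=2.164, apex=5.742, x_land=43.428, impact vy=-10.614
  bounce: vy ← 0.52·10.614 = 5.519
Arc 3: start y=0.000, vy=5.519 → t=1.125, apex=1.553, x_land=52.149, impact vy=-5.519
  bounce: vy ← 0.52·5.519 = 2.870
Arc 4: start y=0.000, vy=2.870 → t=0.585, apex=0.420, x_land=56.683, impact vy=-2.870
  bounce: vy ← 0.52·2.870 = 1.492
Arc 5: start y=0.000, vy=1.492 → t=0.304, apex=0.114, x_land=59.042, impact vy=-1.492
  bounce: vy ← 0.52·1.492 = 0.776
Arc 6: start y=0.000, vy=0.776 → t=0.158, apex=0.031, x_land=60.268, impact vy=-0.776
  bounce: vy ← 0.52·0.776 = 0.404

1 3.440 21.237 26.657
2 2.164 5.742 43.428
3 1.125 1.553 52.149
4 0.585 0.420 56.683
5 0.304 0.114 59.042
6 0.158 0.031 60.268
final: 60.268 0.404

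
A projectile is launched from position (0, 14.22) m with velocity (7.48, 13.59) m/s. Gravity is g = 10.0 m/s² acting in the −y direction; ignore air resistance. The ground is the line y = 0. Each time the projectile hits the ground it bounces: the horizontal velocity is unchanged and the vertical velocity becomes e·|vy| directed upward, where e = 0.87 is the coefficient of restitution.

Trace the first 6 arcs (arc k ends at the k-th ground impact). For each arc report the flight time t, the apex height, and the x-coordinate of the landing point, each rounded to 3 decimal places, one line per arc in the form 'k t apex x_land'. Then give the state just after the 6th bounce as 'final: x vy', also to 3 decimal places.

Arc 1: start y=14.220, vy=13.590 → t=3.525, apex=23.454, x_land=26.366, impact vy=-21.658
  bounce: vy ← 0.87·21.658 = 18.843
Arc 2: start y=0.000, vy=18.843 → t=3.769, apex=17.753, x_land=54.555, impact vy=-18.843
  bounce: vy ← 0.87·18.843 = 16.393
Arc 3: start y=0.000, vy=16.393 → t=3.279, apex=13.437, x_land=79.079, impact vy=-16.393
  bounce: vy ← 0.87·16.393 = 14.262
Arc 4: start y=0.000, vy=14.262 → t=2.852, apex=10.170, x_land=100.415, impact vy=-14.262
  bounce: vy ← 0.87·14.262 = 12.408
Arc 5: start y=0.000, vy=12.408 → t=2.482, apex=7.698, x_land=118.978, impact vy=-12.408
  bounce: vy ← 0.87·12.408 = 10.795
Arc 6: start y=0.000, vy=10.795 → t=2.159, apex=5.827, x_land=135.127, impact vy=-10.795
  bounce: vy ← 0.87·10.795 = 9.392

1 3.525 23.454 26.366
2 3.769 17.753 54.555
3 3.279 13.437 79.079
4 2.852 10.170 100.415
5 2.482 7.698 118.978
6 2.159 5.827 135.127
final: 135.127 9.392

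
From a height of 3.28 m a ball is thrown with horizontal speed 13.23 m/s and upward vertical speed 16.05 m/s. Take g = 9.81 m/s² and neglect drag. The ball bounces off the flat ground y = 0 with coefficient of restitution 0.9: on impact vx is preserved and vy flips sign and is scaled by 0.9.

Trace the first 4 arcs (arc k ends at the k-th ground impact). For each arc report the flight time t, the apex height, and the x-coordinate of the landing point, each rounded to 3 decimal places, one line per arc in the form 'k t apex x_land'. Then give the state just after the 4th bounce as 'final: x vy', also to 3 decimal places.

Arc 1: start y=3.280, vy=16.050 → t=3.465, apex=16.410, x_land=45.844, impact vy=-17.943
  bounce: vy ← 0.9·17.943 = 16.149
Arc 2: start y=0.000, vy=16.149 → t=3.292, apex=13.292, x_land=89.401, impact vy=-16.149
  bounce: vy ← 0.9·16.149 = 14.534
Arc 3: start y=0.000, vy=14.534 → t=2.963, apex=10.766, x_land=128.603, impact vy=-14.534
  bounce: vy ← 0.9·14.534 = 13.081
Arc 4: start y=0.000, vy=13.081 → t=2.667, apex=8.721, x_land=163.884, impact vy=-13.081
  bounce: vy ← 0.9·13.081 = 11.772

1 3.465 16.410 45.844
2 3.292 13.292 89.401
3 2.963 10.766 128.603
4 2.667 8.721 163.884
final: 163.884 11.772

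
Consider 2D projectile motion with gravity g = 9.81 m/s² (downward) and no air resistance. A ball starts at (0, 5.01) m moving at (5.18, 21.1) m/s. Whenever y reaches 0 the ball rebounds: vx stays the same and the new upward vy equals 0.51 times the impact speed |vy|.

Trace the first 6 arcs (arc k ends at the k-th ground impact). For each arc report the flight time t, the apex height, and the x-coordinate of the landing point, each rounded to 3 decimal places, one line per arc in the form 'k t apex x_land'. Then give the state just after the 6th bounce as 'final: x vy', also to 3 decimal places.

Arc 1: start y=5.010, vy=21.100 → t=4.527, apex=27.702, x_land=23.452, impact vy=-23.313
  bounce: vy ← 0.51·23.313 = 11.890
Arc 2: start y=0.000, vy=11.890 → t=2.424, apex=7.205, x_land=36.008, impact vy=-11.890
  bounce: vy ← 0.51·11.890 = 6.064
Arc 3: start y=0.000, vy=6.064 → t=1.236, apex=1.874, x_land=42.412, impact vy=-6.064
  bounce: vy ← 0.51·6.064 = 3.093
Arc 4: start y=0.000, vy=3.093 → t=0.630, apex=0.487, x_land=45.678, impact vy=-3.093
  bounce: vy ← 0.51·3.093 = 1.577
Arc 5: start y=0.000, vy=1.577 → t=0.322, apex=0.127, x_land=47.343, impact vy=-1.577
  bounce: vy ← 0.51·1.577 = 0.804
Arc 6: start y=0.000, vy=0.804 → t=0.164, apex=0.033, x_land=48.193, impact vy=-0.804
  bounce: vy ← 0.51·0.804 = 0.410

1 4.527 27.702 23.452
2 2.424 7.205 36.008
3 1.236 1.874 42.412
4 0.630 0.487 45.678
5 0.322 0.127 47.343
6 0.164 0.033 48.193
final: 48.193 0.410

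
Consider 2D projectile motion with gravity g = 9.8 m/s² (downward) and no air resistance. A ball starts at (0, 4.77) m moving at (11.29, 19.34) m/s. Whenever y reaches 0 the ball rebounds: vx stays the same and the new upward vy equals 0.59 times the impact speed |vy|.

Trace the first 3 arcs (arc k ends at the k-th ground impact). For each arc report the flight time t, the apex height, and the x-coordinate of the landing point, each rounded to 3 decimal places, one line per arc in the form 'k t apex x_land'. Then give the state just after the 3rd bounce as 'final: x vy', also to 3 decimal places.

1 4.180 23.853 47.190
2 2.604 8.303 76.584
3 1.536 2.890 93.926
final: 93.926 4.441

Arc 1: start y=4.770, vy=19.340 → t=4.180, apex=23.853, x_land=47.190, impact vy=-21.622
  bounce: vy ← 0.59·21.622 = 12.757
Arc 2: start y=0.000, vy=12.757 → t=2.604, apex=8.303, x_land=76.584, impact vy=-12.757
  bounce: vy ← 0.59·12.757 = 7.527
Arc 3: start y=0.000, vy=7.527 → t=1.536, apex=2.890, x_land=93.926, impact vy=-7.527
  bounce: vy ← 0.59·7.527 = 4.441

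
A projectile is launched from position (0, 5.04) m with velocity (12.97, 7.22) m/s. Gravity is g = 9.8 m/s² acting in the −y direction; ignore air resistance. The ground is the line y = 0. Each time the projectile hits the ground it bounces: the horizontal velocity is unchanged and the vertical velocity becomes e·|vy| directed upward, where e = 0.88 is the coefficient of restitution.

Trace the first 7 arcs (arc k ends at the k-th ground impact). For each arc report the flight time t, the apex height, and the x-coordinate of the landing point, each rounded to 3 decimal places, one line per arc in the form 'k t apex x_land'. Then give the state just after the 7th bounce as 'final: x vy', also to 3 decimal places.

Arc 1: start y=5.040, vy=7.220 → t=1.990, apex=7.700, x_land=25.814, impact vy=-12.285
  bounce: vy ← 0.88·12.285 = 10.810
Arc 2: start y=0.000, vy=10.810 → t=2.206, apex=5.963, x_land=54.428, impact vy=-10.810
  bounce: vy ← 0.88·10.810 = 9.513
Arc 3: start y=0.000, vy=9.513 → t=1.941, apex=4.617, x_land=79.609, impact vy=-9.513
  bounce: vy ← 0.88·9.513 = 8.372
Arc 4: start y=0.000, vy=8.372 → t=1.708, apex=3.576, x_land=101.769, impact vy=-8.372
  bounce: vy ← 0.88·8.372 = 7.367
Arc 5: start y=0.000, vy=7.367 → t=1.503, apex=2.769, x_land=121.269, impact vy=-7.367
  bounce: vy ← 0.88·7.367 = 6.483
Arc 6: start y=0.000, vy=6.483 → t=1.323, apex=2.144, x_land=138.429, impact vy=-6.483
  bounce: vy ← 0.88·6.483 = 5.705
Arc 7: start y=0.000, vy=5.705 → t=1.164, apex=1.661, x_land=153.530, impact vy=-5.705
  bounce: vy ← 0.88·5.705 = 5.020

1 1.990 7.700 25.814
2 2.206 5.963 54.428
3 1.941 4.617 79.609
4 1.708 3.576 101.769
5 1.503 2.769 121.269
6 1.323 2.144 138.429
7 1.164 1.661 153.530
final: 153.530 5.020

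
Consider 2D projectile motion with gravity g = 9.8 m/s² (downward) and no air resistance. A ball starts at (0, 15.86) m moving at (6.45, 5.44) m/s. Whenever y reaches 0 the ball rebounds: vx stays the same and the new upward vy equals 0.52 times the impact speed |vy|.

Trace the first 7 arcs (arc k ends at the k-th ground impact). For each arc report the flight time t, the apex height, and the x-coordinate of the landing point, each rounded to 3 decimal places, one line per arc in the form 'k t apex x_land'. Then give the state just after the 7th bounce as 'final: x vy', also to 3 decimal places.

1 2.438 17.370 15.724
2 1.958 4.697 28.354
3 1.018 1.270 34.922
4 0.529 0.343 38.337
5 0.275 0.093 40.112
6 0.143 0.025 41.036
7 0.074 0.007 41.516
final: 41.516 0.190

Arc 1: start y=15.860, vy=5.440 → t=2.438, apex=17.370, x_land=15.724, impact vy=-18.451
  bounce: vy ← 0.52·18.451 = 9.595
Arc 2: start y=0.000, vy=9.595 → t=1.958, apex=4.697, x_land=28.354, impact vy=-9.595
  bounce: vy ← 0.52·9.595 = 4.989
Arc 3: start y=0.000, vy=4.989 → t=1.018, apex=1.270, x_land=34.922, impact vy=-4.989
  bounce: vy ← 0.52·4.989 = 2.594
Arc 4: start y=0.000, vy=2.594 → t=0.529, apex=0.343, x_land=38.337, impact vy=-2.594
  bounce: vy ← 0.52·2.594 = 1.349
Arc 5: start y=0.000, vy=1.349 → t=0.275, apex=0.093, x_land=40.112, impact vy=-1.349
  bounce: vy ← 0.52·1.349 = 0.702
Arc 6: start y=0.000, vy=0.702 → t=0.143, apex=0.025, x_land=41.036, impact vy=-0.702
  bounce: vy ← 0.52·0.702 = 0.365
Arc 7: start y=0.000, vy=0.365 → t=0.074, apex=0.007, x_land=41.516, impact vy=-0.365
  bounce: vy ← 0.52·0.365 = 0.190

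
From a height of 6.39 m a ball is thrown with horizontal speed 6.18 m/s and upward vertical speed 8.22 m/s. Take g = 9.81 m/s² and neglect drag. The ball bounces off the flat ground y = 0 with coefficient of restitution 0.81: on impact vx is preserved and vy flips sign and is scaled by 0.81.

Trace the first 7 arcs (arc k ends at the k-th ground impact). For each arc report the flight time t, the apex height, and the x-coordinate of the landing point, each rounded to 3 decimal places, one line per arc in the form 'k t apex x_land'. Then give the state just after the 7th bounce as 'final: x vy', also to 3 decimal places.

Arc 1: start y=6.390, vy=8.220 → t=2.254, apex=9.834, x_land=13.929, impact vy=-13.890
  bounce: vy ← 0.81·13.890 = 11.251
Arc 2: start y=0.000, vy=11.251 → t=2.294, apex=6.452, x_land=28.105, impact vy=-11.251
  bounce: vy ← 0.81·11.251 = 9.113
Arc 3: start y=0.000, vy=9.113 → t=1.858, apex=4.233, x_land=39.587, impact vy=-9.113
  bounce: vy ← 0.81·9.113 = 7.382
Arc 4: start y=0.000, vy=7.382 → t=1.505, apex=2.777, x_land=48.888, impact vy=-7.382
  bounce: vy ← 0.81·7.382 = 5.979
Arc 5: start y=0.000, vy=5.979 → t=1.219, apex=1.822, x_land=56.421, impact vy=-5.979
  bounce: vy ← 0.81·5.979 = 4.843
Arc 6: start y=0.000, vy=4.843 → t=0.987, apex=1.196, x_land=62.523, impact vy=-4.843
  bounce: vy ← 0.81·4.843 = 3.923
Arc 7: start y=0.000, vy=3.923 → t=0.800, apex=0.784, x_land=67.466, impact vy=-3.923
  bounce: vy ← 0.81·3.923 = 3.178

1 2.254 9.834 13.929
2 2.294 6.452 28.105
3 1.858 4.233 39.587
4 1.505 2.777 48.888
5 1.219 1.822 56.421
6 0.987 1.196 62.523
7 0.800 0.784 67.466
final: 67.466 3.178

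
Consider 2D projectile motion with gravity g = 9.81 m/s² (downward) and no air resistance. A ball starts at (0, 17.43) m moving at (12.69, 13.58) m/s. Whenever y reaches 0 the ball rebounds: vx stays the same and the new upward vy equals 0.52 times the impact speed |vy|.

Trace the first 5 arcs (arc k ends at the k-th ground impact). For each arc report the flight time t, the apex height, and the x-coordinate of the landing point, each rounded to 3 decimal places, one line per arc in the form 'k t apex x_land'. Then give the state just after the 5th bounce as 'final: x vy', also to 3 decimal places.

Arc 1: start y=17.430, vy=13.580 → t=3.723, apex=26.829, x_land=47.246, impact vy=-22.943
  bounce: vy ← 0.52·22.943 = 11.930
Arc 2: start y=0.000, vy=11.930 → t=2.432, apex=7.255, x_land=78.112, impact vy=-11.930
  bounce: vy ← 0.52·11.930 = 6.204
Arc 3: start y=0.000, vy=6.204 → t=1.265, apex=1.962, x_land=94.162, impact vy=-6.204
  bounce: vy ← 0.52·6.204 = 3.226
Arc 4: start y=0.000, vy=3.226 → t=0.658, apex=0.530, x_land=102.508, impact vy=-3.226
  bounce: vy ← 0.52·3.226 = 1.678
Arc 5: start y=0.000, vy=1.678 → t=0.342, apex=0.143, x_land=106.848, impact vy=-1.678
  bounce: vy ← 0.52·1.678 = 0.872

1 3.723 26.829 47.246
2 2.432 7.255 78.112
3 1.265 1.962 94.162
4 0.658 0.530 102.508
5 0.342 0.143 106.848
final: 106.848 0.872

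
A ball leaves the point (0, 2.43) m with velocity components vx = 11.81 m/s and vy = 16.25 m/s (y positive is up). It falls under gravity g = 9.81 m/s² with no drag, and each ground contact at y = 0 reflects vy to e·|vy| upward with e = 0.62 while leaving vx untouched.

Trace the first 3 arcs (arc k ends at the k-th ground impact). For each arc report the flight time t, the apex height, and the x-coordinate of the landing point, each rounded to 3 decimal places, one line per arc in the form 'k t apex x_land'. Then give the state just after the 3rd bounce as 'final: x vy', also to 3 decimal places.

Arc 1: start y=2.430, vy=16.250 → t=3.456, apex=15.889, x_land=40.819, impact vy=-17.656
  bounce: vy ← 0.62·17.656 = 10.947
Arc 2: start y=0.000, vy=10.947 → t=2.232, apex=6.108, x_land=67.176, impact vy=-10.947
  bounce: vy ← 0.62·10.947 = 6.787
Arc 3: start y=0.000, vy=6.787 → t=1.384, apex=2.348, x_land=83.517, impact vy=-6.787
  bounce: vy ← 0.62·6.787 = 4.208

1 3.456 15.889 40.819
2 2.232 6.108 67.176
3 1.384 2.348 83.517
final: 83.517 4.208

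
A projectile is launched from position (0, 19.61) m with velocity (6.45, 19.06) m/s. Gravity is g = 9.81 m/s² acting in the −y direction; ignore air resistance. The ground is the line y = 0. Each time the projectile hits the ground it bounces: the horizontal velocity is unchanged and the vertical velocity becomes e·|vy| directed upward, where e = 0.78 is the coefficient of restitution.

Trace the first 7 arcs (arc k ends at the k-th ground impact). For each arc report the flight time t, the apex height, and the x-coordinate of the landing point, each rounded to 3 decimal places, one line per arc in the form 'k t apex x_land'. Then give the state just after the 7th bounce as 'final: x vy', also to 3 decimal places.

1 4.731 38.126 30.514
2 4.349 23.196 58.567
3 3.392 14.112 80.448
4 2.646 8.586 97.516
5 2.064 5.224 110.828
6 1.610 3.178 121.212
7 1.256 1.934 129.311
final: 129.311 4.804

Arc 1: start y=19.610, vy=19.060 → t=4.731, apex=38.126, x_land=30.514, impact vy=-27.350
  bounce: vy ← 0.78·27.350 = 21.333
Arc 2: start y=0.000, vy=21.333 → t=4.349, apex=23.196, x_land=58.567, impact vy=-21.333
  bounce: vy ← 0.78·21.333 = 16.640
Arc 3: start y=0.000, vy=16.640 → t=3.392, apex=14.112, x_land=80.448, impact vy=-16.640
  bounce: vy ← 0.78·16.640 = 12.979
Arc 4: start y=0.000, vy=12.979 → t=2.646, apex=8.586, x_land=97.516, impact vy=-12.979
  bounce: vy ← 0.78·12.979 = 10.124
Arc 5: start y=0.000, vy=10.124 → t=2.064, apex=5.224, x_land=110.828, impact vy=-10.124
  bounce: vy ← 0.78·10.124 = 7.896
Arc 6: start y=0.000, vy=7.896 → t=1.610, apex=3.178, x_land=121.212, impact vy=-7.896
  bounce: vy ← 0.78·7.896 = 6.159
Arc 7: start y=0.000, vy=6.159 → t=1.256, apex=1.934, x_land=129.311, impact vy=-6.159
  bounce: vy ← 0.78·6.159 = 4.804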